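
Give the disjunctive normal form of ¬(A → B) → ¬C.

¬(A → B) → ¬C
≡ ¬¬(A → B) ∨ ¬C
≡ ¬¬(¬A ∨ B) ∨ ¬C
≡ ¬A ∨ B ∨ ¬C

¬A ∨ B ∨ ¬C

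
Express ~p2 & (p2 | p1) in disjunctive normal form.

~p2 & p1

~p2 & (p2 | p1)
≡ (~p2 & p2) | (~p2 & p1)
≡ ~p2 & p1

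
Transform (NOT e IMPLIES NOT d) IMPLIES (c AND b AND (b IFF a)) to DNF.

(NOT e IMPLIES NOT d) IMPLIES (c AND b AND (b IFF a))
= NOT (NOT e IMPLIES NOT d) OR (c AND b AND (b IFF a))   [eliminate IMPLIES]
= NOT (NOT NOT e OR NOT d) OR (c AND b AND (b IFF a))   [eliminate IMPLIES]
= NOT (NOT NOT e OR NOT d) OR (c AND b AND (b IMPLIES a) AND (a IMPLIES b))   [eliminate IFF]
= NOT (NOT NOT e OR NOT d) OR (c AND b AND (NOT b OR a) AND (a IMPLIES b))   [eliminate IMPLIES]
= NOT (NOT NOT e OR NOT d) OR (c AND b AND (NOT b OR a) AND (NOT a OR b))   [eliminate IMPLIES]
= (NOT NOT NOT e AND NOT NOT d) OR (c AND b AND (NOT b OR a) AND (NOT a OR b))   [De Morgan]
= (NOT e AND NOT NOT d) OR (c AND b AND (NOT b OR a) AND (NOT a OR b))   [double negation]
= (NOT e AND d) OR (c AND b AND (NOT b OR a) AND (NOT a OR b))   [double negation]
= (NOT e AND d) OR (c AND b AND NOT b AND NOT a) OR (c AND b AND NOT b AND b) OR (c AND b AND a AND NOT a) OR (c AND b AND a AND b)   [distribute AND over OR]
= (NOT e AND d) OR (c AND b AND a)   [simplify]

(NOT e AND d) OR (c AND b AND a)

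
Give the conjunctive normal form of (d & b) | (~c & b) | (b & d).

(d | ~c) & b

(d & b) | (~c & b) | (b & d)
= (d | ~c | b) & (d | ~c | d) & (d | b | b) & (d | b | d) & (b | ~c | b) & (b | ~c | d) & (b | b | b) & (b | b | d)   [distribute | over &]
= (d | ~c) & b   [simplify]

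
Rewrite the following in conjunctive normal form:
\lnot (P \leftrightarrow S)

\lnot (P \leftrightarrow S)
= \lnot ((P \to S) \land (S \to P))
= \lnot ((\lnot P \lor S) \land (S \to P))
= \lnot ((\lnot P \lor S) \land (\lnot S \lor P))
= \lnot (\lnot P \lor S) \lor \lnot (\lnot S \lor P)
= (\lnot \lnot P \land \lnot S) \lor \lnot (\lnot S \lor P)
= (P \land \lnot S) \lor \lnot (\lnot S \lor P)
= (P \land \lnot S) \lor (\lnot \lnot S \land \lnot P)
= (P \land \lnot S) \lor (S \land \lnot P)
= (P \lor S) \land (P \lor \lnot P) \land (\lnot S \lor S) \land (\lnot S \lor \lnot P)
= (P \lor S) \land (\lnot S \lor \lnot P)

(P \lor S) \land (\lnot S \lor \lnot P)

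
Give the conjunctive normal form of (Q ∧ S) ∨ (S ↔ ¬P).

(Q ∨ ¬S ∨ ¬P) ∧ (S ∨ P)

(Q ∧ S) ∨ (S ↔ ¬P)
⇔ (Q ∧ S) ∨ ((S → ¬P) ∧ (¬P → S))   [eliminate ↔]
⇔ (Q ∧ S) ∨ ((¬S ∨ ¬P) ∧ (¬P → S))   [eliminate →]
⇔ (Q ∧ S) ∨ ((¬S ∨ ¬P) ∧ (¬¬P ∨ S))   [eliminate →]
⇔ (Q ∧ S) ∨ ((¬S ∨ ¬P) ∧ (P ∨ S))   [double negation]
⇔ (Q ∨ ¬S ∨ ¬P) ∧ (Q ∨ P ∨ S) ∧ (S ∨ ¬S ∨ ¬P) ∧ (S ∨ P ∨ S)   [distribute ∨ over ∧]
⇔ (Q ∨ ¬S ∨ ¬P) ∧ (S ∨ P)   [simplify]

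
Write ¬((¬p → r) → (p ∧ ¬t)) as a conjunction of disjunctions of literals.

(p ∨ r) ∧ (¬p ∨ t)

¬((¬p → r) → (p ∧ ¬t))
≡ ¬(¬(¬p → r) ∨ (p ∧ ¬t))   (eliminate →)
≡ ¬(¬(¬¬p ∨ r) ∨ (p ∧ ¬t))   (eliminate →)
≡ ¬¬(¬¬p ∨ r) ∧ ¬(p ∧ ¬t)   (De Morgan)
≡ (¬¬p ∨ r) ∧ ¬(p ∧ ¬t)   (double negation)
≡ (p ∨ r) ∧ ¬(p ∧ ¬t)   (double negation)
≡ (p ∨ r) ∧ (¬p ∨ ¬¬t)   (De Morgan)
≡ (p ∨ r) ∧ (¬p ∨ t)   (double negation)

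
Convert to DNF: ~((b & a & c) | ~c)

(~b & c) | (~a & c)

~((b & a & c) | ~c)
⇔ ~(b & a & c) & ~~c   [De Morgan]
⇔ (~b | ~a | ~c) & ~~c   [De Morgan]
⇔ (~b | ~a | ~c) & c   [double negation]
⇔ (~b & c) | (~a & c) | (~c & c)   [distribute & over |]
⇔ (~b & c) | (~a & c)   [simplify]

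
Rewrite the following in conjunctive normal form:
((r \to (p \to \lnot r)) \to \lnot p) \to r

((r \to (p \to \lnot r)) \to \lnot p) \to r
≡ \lnot ((r \to (p \to \lnot r)) \to \lnot p) \lor r   [eliminate \to]
≡ \lnot (\lnot (r \to (p \to \lnot r)) \lor \lnot p) \lor r   [eliminate \to]
≡ \lnot (\lnot (\lnot r \lor (p \to \lnot r)) \lor \lnot p) \lor r   [eliminate \to]
≡ \lnot (\lnot (\lnot r \lor \lnot p \lor \lnot r) \lor \lnot p) \lor r   [eliminate \to]
≡ (\lnot \lnot (\lnot r \lor \lnot p \lor \lnot r) \land \lnot \lnot p) \lor r   [De Morgan]
≡ ((\lnot r \lor \lnot p \lor \lnot r) \land \lnot \lnot p) \lor r   [double negation]
≡ ((\lnot r \lor \lnot p \lor \lnot r) \land p) \lor r   [double negation]
≡ (\lnot r \lor \lnot p \lor \lnot r \lor r) \land (p \lor r)   [distribute \lor over \land]
≡ p \lor r   [simplify]

p \lor r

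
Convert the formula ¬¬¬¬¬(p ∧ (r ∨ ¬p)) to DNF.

¬p ∨ (¬r ∧ p)

¬¬¬¬¬(p ∧ (r ∨ ¬p))
≡ ¬¬¬(p ∧ (r ∨ ¬p))   [double negation]
≡ ¬(p ∧ (r ∨ ¬p))   [double negation]
≡ ¬p ∨ ¬(r ∨ ¬p)   [De Morgan]
≡ ¬p ∨ (¬r ∧ ¬¬p)   [De Morgan]
≡ ¬p ∨ (¬r ∧ p)   [double negation]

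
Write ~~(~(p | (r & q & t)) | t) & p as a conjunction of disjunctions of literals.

~~(~(p | (r & q & t)) | t) & p
≡ (~(p | (r & q & t)) | t) & p   (double negation)
≡ ((~p & ~(r & q & t)) | t) & p   (De Morgan)
≡ ((~p & (~r | ~q | ~t)) | t) & p   (De Morgan)
≡ (~p | t) & (~r | ~q | ~t | t) & p   (distribute | over &)
≡ (~p | t) & p   (simplify)

(~p | t) & p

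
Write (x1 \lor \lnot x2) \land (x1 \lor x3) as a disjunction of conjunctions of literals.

(x1 \lor \lnot x2) \land (x1 \lor x3)
= (x1 \land x1) \lor (x1 \land x3) \lor (\lnot x2 \land x1) \lor (\lnot x2 \land x3)   (distribute \land over \lor)
= x1 \lor (\lnot x2 \land x3)   (simplify)

x1 \lor (\lnot x2 \land x3)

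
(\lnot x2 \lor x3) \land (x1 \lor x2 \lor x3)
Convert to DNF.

(\lnot x2 \lor x3) \land (x1 \lor x2 \lor x3)
= (\lnot x2 \land x1) \lor (\lnot x2 \land x2) \lor (\lnot x2 \land x3) \lor (x3 \land x1) \lor (x3 \land x2) \lor (x3 \land x3)   [distribute \land over \lor]
= (\lnot x2 \land x1) \lor x3   [simplify]

(\lnot x2 \land x1) \lor x3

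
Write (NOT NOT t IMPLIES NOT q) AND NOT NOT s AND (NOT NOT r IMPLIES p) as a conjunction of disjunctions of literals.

(NOT NOT t IMPLIES NOT q) AND NOT NOT s AND (NOT NOT r IMPLIES p)
= (NOT NOT NOT t OR NOT q) AND NOT NOT s AND (NOT NOT r IMPLIES p)   — eliminate IMPLIES
= (NOT NOT NOT t OR NOT q) AND NOT NOT s AND (NOT NOT NOT r OR p)   — eliminate IMPLIES
= (NOT t OR NOT q) AND NOT NOT s AND (NOT NOT NOT r OR p)   — double negation
= (NOT t OR NOT q) AND s AND (NOT NOT NOT r OR p)   — double negation
= (NOT t OR NOT q) AND s AND (NOT r OR p)   — double negation

(NOT t OR NOT q) AND s AND (NOT r OR p)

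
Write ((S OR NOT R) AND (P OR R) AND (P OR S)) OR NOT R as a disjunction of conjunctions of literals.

(S AND P) OR (S AND R) OR NOT R

((S OR NOT R) AND (P OR R) AND (P OR S)) OR NOT R
≡ (S AND P AND P) OR (S AND P AND S) OR (S AND R AND P) OR (S AND R AND S) OR (NOT R AND P AND P) OR (NOT R AND P AND S) OR (NOT R AND R AND P) OR (NOT R AND R AND S) OR NOT R   (distribute AND over OR)
≡ (S AND P) OR (S AND R) OR NOT R   (simplify)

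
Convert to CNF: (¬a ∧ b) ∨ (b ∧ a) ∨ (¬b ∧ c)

b ∨ c

(¬a ∧ b) ∨ (b ∧ a) ∨ (¬b ∧ c)
≡ (¬a ∨ b ∨ ¬b) ∧ (¬a ∨ b ∨ c) ∧ (¬a ∨ a ∨ ¬b) ∧ (¬a ∨ a ∨ c) ∧ (b ∨ b ∨ ¬b) ∧ (b ∨ b ∨ c) ∧ (b ∨ a ∨ ¬b) ∧ (b ∨ a ∨ c)   (distribute ∨ over ∧)
≡ b ∨ c   (simplify)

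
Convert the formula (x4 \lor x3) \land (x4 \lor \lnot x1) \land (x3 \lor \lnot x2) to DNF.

(x4 \land x3) \lor (x4 \land \lnot x2) \lor (x3 \land \lnot x1)

(x4 \lor x3) \land (x4 \lor \lnot x1) \land (x3 \lor \lnot x2)
≡ (x4 \land x4 \land x3) \lor (x4 \land x4 \land \lnot x2) \lor (x4 \land \lnot x1 \land x3) \lor (x4 \land \lnot x1 \land \lnot x2) \lor (x3 \land x4 \land x3) \lor (x3 \land x4 \land \lnot x2) \lor (x3 \land \lnot x1 \land x3) \lor (x3 \land \lnot x1 \land \lnot x2)   — distribute \land over \lor
≡ (x4 \land x3) \lor (x4 \land \lnot x2) \lor (x3 \land \lnot x1)   — simplify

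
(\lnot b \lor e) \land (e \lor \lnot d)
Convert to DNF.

(\lnot b \lor e) \land (e \lor \lnot d)
= (\lnot b \land e) \lor (\lnot b \land \lnot d) \lor (e \land e) \lor (e \land \lnot d)   — distribute \land over \lor
= (\lnot b \land \lnot d) \lor e   — simplify

(\lnot b \land \lnot d) \lor e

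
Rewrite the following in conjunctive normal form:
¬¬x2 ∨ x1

x2 ∨ x1

¬¬x2 ∨ x1
⇔ x2 ∨ x1   (double negation)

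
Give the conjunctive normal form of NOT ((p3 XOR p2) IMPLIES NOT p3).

(NOT p3 OR NOT p2) AND p3

NOT ((p3 XOR p2) IMPLIES NOT p3)
≡ NOT (NOT (p3 XOR p2) OR NOT p3)   [eliminate IMPLIES]
≡ NOT (NOT ((p3 OR p2) AND NOT (p3 AND p2)) OR NOT p3)   [expand XOR]
≡ NOT NOT ((p3 OR p2) AND NOT (p3 AND p2)) AND NOT NOT p3   [De Morgan]
≡ (p3 OR p2) AND NOT (p3 AND p2) AND NOT NOT p3   [double negation]
≡ (p3 OR p2) AND (NOT p3 OR NOT p2) AND NOT NOT p3   [De Morgan]
≡ (p3 OR p2) AND (NOT p3 OR NOT p2) AND p3   [double negation]
≡ (NOT p3 OR NOT p2) AND p3   [simplify]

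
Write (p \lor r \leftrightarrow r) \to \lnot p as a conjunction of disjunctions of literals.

\lnot r \lor \lnot p

(p \lor r \leftrightarrow r) \to \lnot p
⇔ \lnot (p \lor r \leftrightarrow r) \lor \lnot p   (eliminate \to)
⇔ \lnot ((p \lor r \to r) \land (r \to p \lor r)) \lor \lnot p   (eliminate \leftrightarrow)
⇔ \lnot ((\lnot (p \lor r) \lor r) \land (r \to p \lor r)) \lor \lnot p   (eliminate \to)
⇔ \lnot ((\lnot (p \lor r) \lor r) \land (\lnot r \lor p \lor r)) \lor \lnot p   (eliminate \to)
⇔ \lnot (\lnot (p \lor r) \lor r) \lor \lnot (\lnot r \lor p \lor r) \lor \lnot p   (De Morgan)
⇔ \lnot \lnot (p \lor r) \land \lnot r \lor \lnot (\lnot r \lor p \lor r) \lor \lnot p   (De Morgan)
⇔ (p \lor r) \land \lnot r \lor \lnot (\lnot r \lor p \lor r) \lor \lnot p   (double negation)
⇔ (p \lor r) \land \lnot r \lor \lnot \lnot r \land \lnot p \land \lnot r \lor \lnot p   (De Morgan)
⇔ (p \lor r) \land \lnot r \lor r \land \lnot p \land \lnot r \lor \lnot p   (double negation)
⇔ (p \lor r \lor r \lor \lnot p) \land (p \lor r \lor \lnot p \lor \lnot p) \land (p \lor r \lor \lnot r \lor \lnot p) \land (\lnot r \lor r \lor \lnot p) \land (\lnot r \lor \lnot p \lor \lnot p) \land (\lnot r \lor \lnot r \lor \lnot p)   (distribute \lor over \land)
⇔ \lnot r \lor \lnot p   (simplify)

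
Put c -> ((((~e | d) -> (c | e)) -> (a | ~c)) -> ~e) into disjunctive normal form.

~c | (c & ~a) | ~e

c -> ((((~e | d) -> (c | e)) -> (a | ~c)) -> ~e)
≡ ~c | ((((~e | d) -> (c | e)) -> (a | ~c)) -> ~e)   (eliminate ->)
≡ ~c | ~(((~e | d) -> (c | e)) -> (a | ~c)) | ~e   (eliminate ->)
≡ ~c | ~(~((~e | d) -> (c | e)) | a | ~c) | ~e   (eliminate ->)
≡ ~c | ~(~(~(~e | d) | c | e) | a | ~c) | ~e   (eliminate ->)
≡ ~c | (~~(~(~e | d) | c | e) & ~a & ~~c) | ~e   (De Morgan)
≡ ~c | ((~(~e | d) | c | e) & ~a & ~~c) | ~e   (double negation)
≡ ~c | (((~~e & ~d) | c | e) & ~a & ~~c) | ~e   (De Morgan)
≡ ~c | (((e & ~d) | c | e) & ~a & ~~c) | ~e   (double negation)
≡ ~c | (((e & ~d) | c | e) & ~a & c) | ~e   (double negation)
≡ ~c | (e & ~d & ~a & c) | (c & ~a & c) | (e & ~a & c) | ~e   (distribute & over |)
≡ ~c | (c & ~a) | ~e   (simplify)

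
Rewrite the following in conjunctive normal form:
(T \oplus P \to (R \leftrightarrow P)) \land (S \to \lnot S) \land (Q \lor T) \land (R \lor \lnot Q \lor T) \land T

(T \oplus P \to (R \leftrightarrow P)) \land (S \to \lnot S) \land (Q \lor T) \land (R \lor \lnot Q \lor T) \land T
≡ (\lnot (T \oplus P) \lor (R \leftrightarrow P)) \land (S \to \lnot S) \land (Q \lor T) \land (R \lor \lnot Q \lor T) \land T
≡ (\lnot ((T \lor P) \land \lnot (T \land P)) \lor (R \leftrightarrow P)) \land (S \to \lnot S) \land (Q \lor T) \land (R \lor \lnot Q \lor T) \land T
≡ (\lnot ((T \lor P) \land \lnot (T \land P)) \lor (R \to P) \land (P \to R)) \land (S \to \lnot S) \land (Q \lor T) \land (R \lor \lnot Q \lor T) \land T
≡ (\lnot ((T \lor P) \land \lnot (T \land P)) \lor (\lnot R \lor P) \land (P \to R)) \land (S \to \lnot S) \land (Q \lor T) \land (R \lor \lnot Q \lor T) \land T
≡ (\lnot ((T \lor P) \land \lnot (T \land P)) \lor (\lnot R \lor P) \land (\lnot P \lor R)) \land (S \to \lnot S) \land (Q \lor T) \land (R \lor \lnot Q \lor T) \land T
≡ (\lnot ((T \lor P) \land \lnot (T \land P)) \lor (\lnot R \lor P) \land (\lnot P \lor R)) \land (\lnot S \lor \lnot S) \land (Q \lor T) \land (R \lor \lnot Q \lor T) \land T
≡ (\lnot (T \lor P) \lor \lnot \lnot (T \land P) \lor (\lnot R \lor P) \land (\lnot P \lor R)) \land (\lnot S \lor \lnot S) \land (Q \lor T) \land (R \lor \lnot Q \lor T) \land T
≡ (\lnot T \land \lnot P \lor \lnot \lnot (T \land P) \lor (\lnot R \lor P) \land (\lnot P \lor R)) \land (\lnot S \lor \lnot S) \land (Q \lor T) \land (R \lor \lnot Q \lor T) \land T
≡ (\lnot T \land \lnot P \lor T \land P \lor (\lnot R \lor P) \land (\lnot P \lor R)) \land (\lnot S \lor \lnot S) \land (Q \lor T) \land (R \lor \lnot Q \lor T) \land T
≡ (\lnot T \lor T \lor \lnot R \lor P) \land (\lnot T \lor T \lor \lnot P \lor R) \land (\lnot T \lor P \lor \lnot R \lor P) \land (\lnot T \lor P \lor \lnot P \lor R) \land (\lnot P \lor T \lor \lnot R \lor P) \land (\lnot P \lor T \lor \lnot P \lor R) \land (\lnot P \lor P \lor \lnot R \lor P) \land (\lnot P \lor P \lor \lnot P \lor R) \land (\lnot S \lor \lnot S) \land (Q \lor T) \land (R \lor \lnot Q \lor T) \land T
≡ (\lnot T \lor P \lor \lnot R) \land \lnot S \land T

(\lnot T \lor P \lor \lnot R) \land \lnot S \land T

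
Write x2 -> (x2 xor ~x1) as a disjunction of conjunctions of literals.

x2 -> (x2 xor ~x1)
= ~x2 | (x2 xor ~x1)   — eliminate ->
= ~x2 | (x2 & ~~x1) | (~x2 & ~x1)   — expand xor
= ~x2 | (x2 & x1) | (~x2 & ~x1)   — double negation
= ~x2 | (x2 & x1)   — simplify

~x2 | (x2 & x1)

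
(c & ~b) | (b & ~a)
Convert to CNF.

(c & ~b) | (b & ~a)
≡ (c | b) & (c | ~a) & (~b | b) & (~b | ~a)   (distribute | over &)
≡ (c | b) & (c | ~a) & (~b | ~a)   (simplify)

(c | b) & (c | ~a) & (~b | ~a)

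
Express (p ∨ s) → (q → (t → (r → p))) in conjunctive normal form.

¬s ∨ ¬q ∨ ¬t ∨ ¬r ∨ p

(p ∨ s) → (q → (t → (r → p)))
≡ ¬(p ∨ s) ∨ (q → (t → (r → p)))   [eliminate →]
≡ ¬(p ∨ s) ∨ ¬q ∨ (t → (r → p))   [eliminate →]
≡ ¬(p ∨ s) ∨ ¬q ∨ ¬t ∨ (r → p)   [eliminate →]
≡ ¬(p ∨ s) ∨ ¬q ∨ ¬t ∨ ¬r ∨ p   [eliminate →]
≡ (¬p ∧ ¬s) ∨ ¬q ∨ ¬t ∨ ¬r ∨ p   [De Morgan]
≡ (¬p ∨ ¬q ∨ ¬t ∨ ¬r ∨ p) ∧ (¬s ∨ ¬q ∨ ¬t ∨ ¬r ∨ p)   [distribute ∨ over ∧]
≡ ¬s ∨ ¬q ∨ ¬t ∨ ¬r ∨ p   [simplify]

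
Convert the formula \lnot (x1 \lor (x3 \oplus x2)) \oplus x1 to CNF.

(\lnot x3 \lor x2 \lor x1) \land (\lnot x2 \lor x3 \lor x1)

\lnot (x1 \lor (x3 \oplus x2)) \oplus x1
≡ (\lnot (x1 \lor (x3 \oplus x2)) \lor x1) \land \lnot (\lnot (x1 \lor (x3 \oplus x2)) \land x1)   [expand \oplus]
≡ (\lnot (x1 \lor (x3 \lor x2) \land \lnot (x3 \land x2)) \lor x1) \land \lnot (\lnot (x1 \lor (x3 \oplus x2)) \land x1)   [expand \oplus]
≡ (\lnot (x1 \lor (x3 \lor x2) \land \lnot (x3 \land x2)) \lor x1) \land \lnot (\lnot (x1 \lor (x3 \lor x2) \land \lnot (x3 \land x2)) \land x1)   [expand \oplus]
≡ (\lnot x1 \land \lnot ((x3 \lor x2) \land \lnot (x3 \land x2)) \lor x1) \land \lnot (\lnot (x1 \lor (x3 \lor x2) \land \lnot (x3 \land x2)) \land x1)   [De Morgan]
≡ (\lnot x1 \land (\lnot (x3 \lor x2) \lor \lnot \lnot (x3 \land x2)) \lor x1) \land \lnot (\lnot (x1 \lor (x3 \lor x2) \land \lnot (x3 \land x2)) \land x1)   [De Morgan]
≡ (\lnot x1 \land (\lnot x3 \land \lnot x2 \lor \lnot \lnot (x3 \land x2)) \lor x1) \land \lnot (\lnot (x1 \lor (x3 \lor x2) \land \lnot (x3 \land x2)) \land x1)   [De Morgan]
≡ (\lnot x1 \land (\lnot x3 \land \lnot x2 \lor x3 \land x2) \lor x1) \land \lnot (\lnot (x1 \lor (x3 \lor x2) \land \lnot (x3 \land x2)) \land x1)   [double negation]
≡ (\lnot x1 \land (\lnot x3 \land \lnot x2 \lor x3 \land x2) \lor x1) \land (\lnot \lnot (x1 \lor (x3 \lor x2) \land \lnot (x3 \land x2)) \lor \lnot x1)   [De Morgan]
≡ (\lnot x1 \land (\lnot x3 \land \lnot x2 \lor x3 \land x2) \lor x1) \land (x1 \lor (x3 \lor x2) \land \lnot (x3 \land x2) \lor \lnot x1)   [double negation]
≡ (\lnot x1 \land (\lnot x3 \land \lnot x2 \lor x3 \land x2) \lor x1) \land (x1 \lor (x3 \lor x2) \land (\lnot x3 \lor \lnot x2) \lor \lnot x1)   [De Morgan]
≡ (\lnot x1 \lor x1) \land (\lnot x3 \lor x3 \lor x1) \land (\lnot x3 \lor x2 \lor x1) \land (\lnot x2 \lor x3 \lor x1) \land (\lnot x2 \lor x2 \lor x1) \land (x1 \lor x3 \lor x2 \lor \lnot x1) \land (x1 \lor \lnot x3 \lor \lnot x2 \lor \lnot x1)   [distribute \lor over \land]
≡ (\lnot x3 \lor x2 \lor x1) \land (\lnot x2 \lor x3 \lor x1)   [simplify]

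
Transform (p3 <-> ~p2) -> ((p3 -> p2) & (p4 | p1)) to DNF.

(p3 <-> ~p2) -> ((p3 -> p2) & (p4 | p1))
≡ ~(p3 <-> ~p2) | ((p3 -> p2) & (p4 | p1))   [eliminate ->]
≡ ~((p3 -> ~p2) & (~p2 -> p3)) | ((p3 -> p2) & (p4 | p1))   [eliminate <->]
≡ ~((~p3 | ~p2) & (~p2 -> p3)) | ((p3 -> p2) & (p4 | p1))   [eliminate ->]
≡ ~((~p3 | ~p2) & (~~p2 | p3)) | ((p3 -> p2) & (p4 | p1))   [eliminate ->]
≡ ~((~p3 | ~p2) & (~~p2 | p3)) | ((~p3 | p2) & (p4 | p1))   [eliminate ->]
≡ ~(~p3 | ~p2) | ~(~~p2 | p3) | ((~p3 | p2) & (p4 | p1))   [De Morgan]
≡ (~~p3 & ~~p2) | ~(~~p2 | p3) | ((~p3 | p2) & (p4 | p1))   [De Morgan]
≡ (p3 & ~~p2) | ~(~~p2 | p3) | ((~p3 | p2) & (p4 | p1))   [double negation]
≡ (p3 & p2) | ~(~~p2 | p3) | ((~p3 | p2) & (p4 | p1))   [double negation]
≡ (p3 & p2) | (~~~p2 & ~p3) | ((~p3 | p2) & (p4 | p1))   [De Morgan]
≡ (p3 & p2) | (~p2 & ~p3) | ((~p3 | p2) & (p4 | p1))   [double negation]
≡ (p3 & p2) | (~p2 & ~p3) | (~p3 & p4) | (~p3 & p1) | (p2 & p4) | (p2 & p1)   [distribute & over |]

(p3 & p2) | (~p2 & ~p3) | (~p3 & p4) | (~p3 & p1) | (p2 & p4) | (p2 & p1)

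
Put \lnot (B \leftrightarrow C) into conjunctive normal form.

(B \lor C) \land (\lnot C \lor \lnot B)

\lnot (B \leftrightarrow C)
⇔ \lnot ((B \to C) \land (C \to B))   — eliminate \leftrightarrow
⇔ \lnot ((\lnot B \lor C) \land (C \to B))   — eliminate \to
⇔ \lnot ((\lnot B \lor C) \land (\lnot C \lor B))   — eliminate \to
⇔ \lnot (\lnot B \lor C) \lor \lnot (\lnot C \lor B)   — De Morgan
⇔ (\lnot \lnot B \land \lnot C) \lor \lnot (\lnot C \lor B)   — De Morgan
⇔ (B \land \lnot C) \lor \lnot (\lnot C \lor B)   — double negation
⇔ (B \land \lnot C) \lor (\lnot \lnot C \land \lnot B)   — De Morgan
⇔ (B \land \lnot C) \lor (C \land \lnot B)   — double negation
⇔ (B \lor C) \land (B \lor \lnot B) \land (\lnot C \lor C) \land (\lnot C \lor \lnot B)   — distribute \lor over \land
⇔ (B \lor C) \land (\lnot C \lor \lnot B)   — simplify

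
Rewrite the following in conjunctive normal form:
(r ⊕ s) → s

¬r ∨ s

(r ⊕ s) → s
≡ ¬(r ⊕ s) ∨ s   (eliminate →)
≡ ¬((r ∨ s) ∧ ¬(r ∧ s)) ∨ s   (expand ⊕)
≡ ¬(r ∨ s) ∨ ¬¬(r ∧ s) ∨ s   (De Morgan)
≡ (¬r ∧ ¬s) ∨ ¬¬(r ∧ s) ∨ s   (De Morgan)
≡ (¬r ∧ ¬s) ∨ (r ∧ s) ∨ s   (double negation)
≡ (¬r ∨ r ∨ s) ∧ (¬r ∨ s ∨ s) ∧ (¬s ∨ r ∨ s) ∧ (¬s ∨ s ∨ s)   (distribute ∨ over ∧)
≡ ¬r ∨ s   (simplify)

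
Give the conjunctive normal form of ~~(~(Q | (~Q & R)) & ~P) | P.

~~(~(Q | (~Q & R)) & ~P) | P
≡ (~(Q | (~Q & R)) & ~P) | P   [double negation]
≡ (~Q & ~(~Q & R) & ~P) | P   [De Morgan]
≡ (~Q & (~~Q | ~R) & ~P) | P   [De Morgan]
≡ (~Q & (Q | ~R) & ~P) | P   [double negation]
≡ (~Q | P) & (Q | ~R | P) & (~P | P)   [distribute | over &]
≡ (~Q | P) & (Q | ~R | P)   [simplify]

(~Q | P) & (Q | ~R | P)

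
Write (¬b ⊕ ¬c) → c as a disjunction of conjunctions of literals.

(¬b ⊕ ¬c) → c
⇔ ¬(¬b ⊕ ¬c) ∨ c   — eliminate →
⇔ ¬((¬b ∧ ¬¬c) ∨ (¬¬b ∧ ¬c)) ∨ c   — expand ⊕
⇔ (¬(¬b ∧ ¬¬c) ∧ ¬(¬¬b ∧ ¬c)) ∨ c   — De Morgan
⇔ ((¬¬b ∨ ¬¬¬c) ∧ ¬(¬¬b ∧ ¬c)) ∨ c   — De Morgan
⇔ ((b ∨ ¬¬¬c) ∧ ¬(¬¬b ∧ ¬c)) ∨ c   — double negation
⇔ ((b ∨ ¬c) ∧ ¬(¬¬b ∧ ¬c)) ∨ c   — double negation
⇔ ((b ∨ ¬c) ∧ (¬¬¬b ∨ ¬¬c)) ∨ c   — De Morgan
⇔ ((b ∨ ¬c) ∧ (¬b ∨ ¬¬c)) ∨ c   — double negation
⇔ ((b ∨ ¬c) ∧ (¬b ∨ c)) ∨ c   — double negation
⇔ (b ∧ ¬b) ∨ (b ∧ c) ∨ (¬c ∧ ¬b) ∨ (¬c ∧ c) ∨ c   — distribute ∧ over ∨
⇔ (¬c ∧ ¬b) ∨ c   — simplify

(¬c ∧ ¬b) ∨ c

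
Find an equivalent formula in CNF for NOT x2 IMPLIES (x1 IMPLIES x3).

x2 OR NOT x1 OR x3

NOT x2 IMPLIES (x1 IMPLIES x3)
= NOT NOT x2 OR (x1 IMPLIES x3)   [eliminate IMPLIES]
= NOT NOT x2 OR NOT x1 OR x3   [eliminate IMPLIES]
= x2 OR NOT x1 OR x3   [double negation]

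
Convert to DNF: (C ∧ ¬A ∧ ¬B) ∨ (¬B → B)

(C ∧ ¬A ∧ ¬B) ∨ (¬B → B)
⇔ (C ∧ ¬A ∧ ¬B) ∨ ¬¬B ∨ B   [eliminate →]
⇔ (C ∧ ¬A ∧ ¬B) ∨ B ∨ B   [double negation]
⇔ (C ∧ ¬A ∧ ¬B) ∨ B   [simplify]

(C ∧ ¬A ∧ ¬B) ∨ B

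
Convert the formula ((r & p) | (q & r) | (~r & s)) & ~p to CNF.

(r | s) & (p | q | ~r) & (p | q | s) & ~p

((r & p) | (q & r) | (~r & s)) & ~p
⇔ (r | q | ~r) & (r | q | s) & (r | r | ~r) & (r | r | s) & (p | q | ~r) & (p | q | s) & (p | r | ~r) & (p | r | s) & ~p   (distribute | over &)
⇔ (r | s) & (p | q | ~r) & (p | q | s) & ~p   (simplify)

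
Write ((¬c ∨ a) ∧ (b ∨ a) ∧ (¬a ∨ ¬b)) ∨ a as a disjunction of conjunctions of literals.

((¬c ∨ a) ∧ (b ∨ a) ∧ (¬a ∨ ¬b)) ∨ a
≡ (¬c ∧ b ∧ ¬a) ∨ (¬c ∧ b ∧ ¬b) ∨ (¬c ∧ a ∧ ¬a) ∨ (¬c ∧ a ∧ ¬b) ∨ (a ∧ b ∧ ¬a) ∨ (a ∧ b ∧ ¬b) ∨ (a ∧ a ∧ ¬a) ∨ (a ∧ a ∧ ¬b) ∨ a   (distribute ∧ over ∨)
≡ (¬c ∧ b ∧ ¬a) ∨ a   (simplify)

(¬c ∧ b ∧ ¬a) ∨ a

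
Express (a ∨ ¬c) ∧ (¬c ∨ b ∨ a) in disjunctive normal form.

a ∨ ¬c

(a ∨ ¬c) ∧ (¬c ∨ b ∨ a)
⇔ (a ∧ ¬c) ∨ (a ∧ b) ∨ (a ∧ a) ∨ (¬c ∧ ¬c) ∨ (¬c ∧ b) ∨ (¬c ∧ a)
⇔ a ∨ ¬c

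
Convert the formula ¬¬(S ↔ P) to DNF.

¬¬(S ↔ P)
≡ ¬¬((S → P) ∧ (P → S))   [eliminate ↔]
≡ ¬¬((¬S ∨ P) ∧ (P → S))   [eliminate →]
≡ ¬¬((¬S ∨ P) ∧ (¬P ∨ S))   [eliminate →]
≡ (¬S ∨ P) ∧ (¬P ∨ S)   [double negation]
≡ ¬S ∧ ¬P ∨ ¬S ∧ S ∨ P ∧ ¬P ∨ P ∧ S   [distribute ∧ over ∨]
≡ ¬S ∧ ¬P ∨ P ∧ S   [simplify]

¬S ∧ ¬P ∨ P ∧ S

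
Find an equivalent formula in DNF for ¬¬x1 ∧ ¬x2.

x1 ∧ ¬x2

¬¬x1 ∧ ¬x2
≡ x1 ∧ ¬x2   [double negation]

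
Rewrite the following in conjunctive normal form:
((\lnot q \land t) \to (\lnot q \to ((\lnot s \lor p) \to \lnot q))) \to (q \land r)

(\lnot q \lor r) \land (t \lor r) \land (\lnot s \lor p \lor r) \land q

((\lnot q \land t) \to (\lnot q \to ((\lnot s \lor p) \to \lnot q))) \to (q \land r)
⇔ \lnot ((\lnot q \land t) \to (\lnot q \to ((\lnot s \lor p) \to \lnot q))) \lor (q \land r)   [eliminate \to]
⇔ \lnot (\lnot (\lnot q \land t) \lor (\lnot q \to ((\lnot s \lor p) \to \lnot q))) \lor (q \land r)   [eliminate \to]
⇔ \lnot (\lnot (\lnot q \land t) \lor \lnot \lnot q \lor ((\lnot s \lor p) \to \lnot q)) \lor (q \land r)   [eliminate \to]
⇔ \lnot (\lnot (\lnot q \land t) \lor \lnot \lnot q \lor \lnot (\lnot s \lor p) \lor \lnot q) \lor (q \land r)   [eliminate \to]
⇔ (\lnot \lnot (\lnot q \land t) \land \lnot \lnot \lnot q \land \lnot \lnot (\lnot s \lor p) \land \lnot \lnot q) \lor (q \land r)   [De Morgan]
⇔ (\lnot q \land t \land \lnot \lnot \lnot q \land \lnot \lnot (\lnot s \lor p) \land \lnot \lnot q) \lor (q \land r)   [double negation]
⇔ (\lnot q \land t \land \lnot q \land \lnot \lnot (\lnot s \lor p) \land \lnot \lnot q) \lor (q \land r)   [double negation]
⇔ (\lnot q \land t \land \lnot q \land (\lnot s \lor p) \land \lnot \lnot q) \lor (q \land r)   [double negation]
⇔ (\lnot q \land t \land \lnot q \land (\lnot s \lor p) \land q) \lor (q \land r)   [double negation]
⇔ (\lnot q \lor q) \land (\lnot q \lor r) \land (t \lor q) \land (t \lor r) \land (\lnot q \lor q) \land (\lnot q \lor r) \land (\lnot s \lor p \lor q) \land (\lnot s \lor p \lor r) \land (q \lor q) \land (q \lor r)   [distribute \lor over \land]
⇔ (\lnot q \lor r) \land (t \lor r) \land (\lnot s \lor p \lor r) \land q   [simplify]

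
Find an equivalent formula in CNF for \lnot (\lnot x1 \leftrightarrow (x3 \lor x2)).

\lnot (\lnot x1 \leftrightarrow (x3 \lor x2))
≡ \lnot ((\lnot x1 \to (x3 \lor x2)) \land ((x3 \lor x2) \to \lnot x1))   [eliminate \leftrightarrow]
≡ \lnot ((\lnot \lnot x1 \lor x3 \lor x2) \land ((x3 \lor x2) \to \lnot x1))   [eliminate \to]
≡ \lnot ((\lnot \lnot x1 \lor x3 \lor x2) \land (\lnot (x3 \lor x2) \lor \lnot x1))   [eliminate \to]
≡ \lnot (\lnot \lnot x1 \lor x3 \lor x2) \lor \lnot (\lnot (x3 \lor x2) \lor \lnot x1)   [De Morgan]
≡ (\lnot \lnot \lnot x1 \land \lnot x3 \land \lnot x2) \lor \lnot (\lnot (x3 \lor x2) \lor \lnot x1)   [De Morgan]
≡ (\lnot x1 \land \lnot x3 \land \lnot x2) \lor \lnot (\lnot (x3 \lor x2) \lor \lnot x1)   [double negation]
≡ (\lnot x1 \land \lnot x3 \land \lnot x2) \lor (\lnot \lnot (x3 \lor x2) \land \lnot \lnot x1)   [De Morgan]
≡ (\lnot x1 \land \lnot x3 \land \lnot x2) \lor ((x3 \lor x2) \land \lnot \lnot x1)   [double negation]
≡ (\lnot x1 \land \lnot x3 \land \lnot x2) \lor ((x3 \lor x2) \land x1)   [double negation]
≡ (\lnot x1 \lor x3 \lor x2) \land (\lnot x1 \lor x1) \land (\lnot x3 \lor x3 \lor x2) \land (\lnot x3 \lor x1) \land (\lnot x2 \lor x3 \lor x2) \land (\lnot x2 \lor x1)   [distribute \lor over \land]
≡ (\lnot x1 \lor x3 \lor x2) \land (\lnot x3 \lor x1) \land (\lnot x2 \lor x1)   [simplify]

(\lnot x1 \lor x3 \lor x2) \land (\lnot x3 \lor x1) \land (\lnot x2 \lor x1)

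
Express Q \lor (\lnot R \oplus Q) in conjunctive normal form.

Q \lor \lnot R

Q \lor (\lnot R \oplus Q)
≡ Q \lor ((\lnot R \lor Q) \land \lnot (\lnot R \land Q))   [expand \oplus]
≡ Q \lor ((\lnot R \lor Q) \land (\lnot \lnot R \lor \lnot Q))   [De Morgan]
≡ Q \lor ((\lnot R \lor Q) \land (R \lor \lnot Q))   [double negation]
≡ (Q \lor \lnot R \lor Q) \land (Q \lor R \lor \lnot Q)   [distribute \lor over \land]
≡ Q \lor \lnot R   [simplify]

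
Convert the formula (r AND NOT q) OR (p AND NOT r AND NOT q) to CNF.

(r AND NOT q) OR (p AND NOT r AND NOT q)
≡ (r OR p) AND (r OR NOT r) AND (r OR NOT q) AND (NOT q OR p) AND (NOT q OR NOT r) AND (NOT q OR NOT q)   — distribute OR over AND
≡ (r OR p) AND NOT q   — simplify

(r OR p) AND NOT q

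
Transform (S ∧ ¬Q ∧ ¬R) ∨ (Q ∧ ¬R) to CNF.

(S ∧ ¬Q ∧ ¬R) ∨ (Q ∧ ¬R)
⇔ (S ∨ Q) ∧ (S ∨ ¬R) ∧ (¬Q ∨ Q) ∧ (¬Q ∨ ¬R) ∧ (¬R ∨ Q) ∧ (¬R ∨ ¬R)   (distribute ∨ over ∧)
⇔ (S ∨ Q) ∧ ¬R   (simplify)

(S ∨ Q) ∧ ¬R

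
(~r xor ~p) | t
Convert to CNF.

(~r | ~p | t) & (r | p | t)

(~r xor ~p) | t
≡ ((~r | ~p) & ~(~r & ~p)) | t   [expand xor]
≡ ((~r | ~p) & (~~r | ~~p)) | t   [De Morgan]
≡ ((~r | ~p) & (r | ~~p)) | t   [double negation]
≡ ((~r | ~p) & (r | p)) | t   [double negation]
≡ (~r | ~p | t) & (r | p | t)   [distribute | over &]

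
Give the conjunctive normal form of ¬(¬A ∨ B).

¬(¬A ∨ B)
≡ ¬¬A ∧ ¬B   [De Morgan]
≡ A ∧ ¬B   [double negation]

A ∧ ¬B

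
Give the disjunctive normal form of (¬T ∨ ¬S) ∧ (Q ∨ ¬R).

(¬T ∨ ¬S) ∧ (Q ∨ ¬R)
⇔ (¬T ∧ Q) ∨ (¬T ∧ ¬R) ∨ (¬S ∧ Q) ∨ (¬S ∧ ¬R)   (distribute ∧ over ∨)

(¬T ∧ Q) ∨ (¬T ∧ ¬R) ∨ (¬S ∧ Q) ∨ (¬S ∧ ¬R)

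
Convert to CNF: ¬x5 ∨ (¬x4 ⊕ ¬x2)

(¬x5 ∨ ¬x4 ∨ ¬x2) ∧ (¬x5 ∨ x4 ∨ x2)

¬x5 ∨ (¬x4 ⊕ ¬x2)
≡ ¬x5 ∨ ((¬x4 ∨ ¬x2) ∧ ¬(¬x4 ∧ ¬x2))
≡ ¬x5 ∨ ((¬x4 ∨ ¬x2) ∧ (¬¬x4 ∨ ¬¬x2))
≡ ¬x5 ∨ ((¬x4 ∨ ¬x2) ∧ (x4 ∨ ¬¬x2))
≡ ¬x5 ∨ ((¬x4 ∨ ¬x2) ∧ (x4 ∨ x2))
≡ (¬x5 ∨ ¬x4 ∨ ¬x2) ∧ (¬x5 ∨ x4 ∨ x2)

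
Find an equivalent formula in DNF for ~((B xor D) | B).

~B & ~D

~((B xor D) | B)
≡ ~((B & ~D) | (~B & D) | B)   — expand xor
≡ ~(B & ~D) & ~(~B & D) & ~B   — De Morgan
≡ (~B | ~~D) & ~(~B & D) & ~B   — De Morgan
≡ (~B | D) & ~(~B & D) & ~B   — double negation
≡ (~B | D) & (~~B | ~D) & ~B   — De Morgan
≡ (~B | D) & (B | ~D) & ~B   — double negation
≡ (~B & B & ~B) | (~B & ~D & ~B) | (D & B & ~B) | (D & ~D & ~B)   — distribute & over |
≡ ~B & ~D   — simplify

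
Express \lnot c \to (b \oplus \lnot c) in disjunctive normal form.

c \lor (\lnot b \land \lnot c)

\lnot c \to (b \oplus \lnot c)
≡ \lnot \lnot c \lor (b \oplus \lnot c)   [eliminate \to]
≡ \lnot \lnot c \lor (b \land \lnot \lnot c) \lor (\lnot b \land \lnot c)   [expand \oplus]
≡ c \lor (b \land \lnot \lnot c) \lor (\lnot b \land \lnot c)   [double negation]
≡ c \lor (b \land c) \lor (\lnot b \land \lnot c)   [double negation]
≡ c \lor (\lnot b \land \lnot c)   [simplify]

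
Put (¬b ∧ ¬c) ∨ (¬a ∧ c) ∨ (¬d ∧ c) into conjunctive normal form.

(¬b ∨ ¬a ∨ ¬d) ∧ (¬b ∨ c) ∧ (¬c ∨ ¬a ∨ ¬d)

(¬b ∧ ¬c) ∨ (¬a ∧ c) ∨ (¬d ∧ c)
≡ (¬b ∨ ¬a ∨ ¬d) ∧ (¬b ∨ ¬a ∨ c) ∧ (¬b ∨ c ∨ ¬d) ∧ (¬b ∨ c ∨ c) ∧ (¬c ∨ ¬a ∨ ¬d) ∧ (¬c ∨ ¬a ∨ c) ∧ (¬c ∨ c ∨ ¬d) ∧ (¬c ∨ c ∨ c)   [distribute ∨ over ∧]
≡ (¬b ∨ ¬a ∨ ¬d) ∧ (¬b ∨ c) ∧ (¬c ∨ ¬a ∨ ¬d)   [simplify]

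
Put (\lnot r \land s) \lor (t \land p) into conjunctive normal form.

(\lnot r \land s) \lor (t \land p)
≡ (\lnot r \lor t) \land (\lnot r \lor p) \land (s \lor t) \land (s \lor p)   (distribute \lor over \land)

(\lnot r \lor t) \land (\lnot r \lor p) \land (s \lor t) \land (s \lor p)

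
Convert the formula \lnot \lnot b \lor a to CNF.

b \lor a

\lnot \lnot b \lor a
≡ b \lor a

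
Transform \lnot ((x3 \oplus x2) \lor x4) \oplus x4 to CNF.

\lnot ((x3 \oplus x2) \lor x4) \oplus x4
⇔ (\lnot ((x3 \oplus x2) \lor x4) \lor x4) \land \lnot (\lnot ((x3 \oplus x2) \lor x4) \land x4)
⇔ (\lnot (((x3 \lor x2) \land \lnot (x3 \land x2)) \lor x4) \lor x4) \land \lnot (\lnot ((x3 \oplus x2) \lor x4) \land x4)
⇔ (\lnot (((x3 \lor x2) \land \lnot (x3 \land x2)) \lor x4) \lor x4) \land \lnot (\lnot (((x3 \lor x2) \land \lnot (x3 \land x2)) \lor x4) \land x4)
⇔ ((\lnot ((x3 \lor x2) \land \lnot (x3 \land x2)) \land \lnot x4) \lor x4) \land \lnot (\lnot (((x3 \lor x2) \land \lnot (x3 \land x2)) \lor x4) \land x4)
⇔ (((\lnot (x3 \lor x2) \lor \lnot \lnot (x3 \land x2)) \land \lnot x4) \lor x4) \land \lnot (\lnot (((x3 \lor x2) \land \lnot (x3 \land x2)) \lor x4) \land x4)
⇔ ((((\lnot x3 \land \lnot x2) \lor \lnot \lnot (x3 \land x2)) \land \lnot x4) \lor x4) \land \lnot (\lnot (((x3 \lor x2) \land \lnot (x3 \land x2)) \lor x4) \land x4)
⇔ ((((\lnot x3 \land \lnot x2) \lor (x3 \land x2)) \land \lnot x4) \lor x4) \land \lnot (\lnot (((x3 \lor x2) \land \lnot (x3 \land x2)) \lor x4) \land x4)
⇔ ((((\lnot x3 \land \lnot x2) \lor (x3 \land x2)) \land \lnot x4) \lor x4) \land (\lnot \lnot (((x3 \lor x2) \land \lnot (x3 \land x2)) \lor x4) \lor \lnot x4)
⇔ ((((\lnot x3 \land \lnot x2) \lor (x3 \land x2)) \land \lnot x4) \lor x4) \land (((x3 \lor x2) \land \lnot (x3 \land x2)) \lor x4 \lor \lnot x4)
⇔ ((((\lnot x3 \land \lnot x2) \lor (x3 \land x2)) \land \lnot x4) \lor x4) \land (((x3 \lor x2) \land (\lnot x3 \lor \lnot x2)) \lor x4 \lor \lnot x4)
⇔ (\lnot x3 \lor x3 \lor x4) \land (\lnot x3 \lor x2 \lor x4) \land (\lnot x2 \lor x3 \lor x4) \land (\lnot x2 \lor x2 \lor x4) \land (\lnot x4 \lor x4) \land (x3 \lor x2 \lor x4 \lor \lnot x4) \land (\lnot x3 \lor \lnot x2 \lor x4 \lor \lnot x4)
⇔ (\lnot x3 \lor x2 \lor x4) \land (\lnot x2 \lor x3 \lor x4)

(\lnot x3 \lor x2 \lor x4) \land (\lnot x2 \lor x3 \lor x4)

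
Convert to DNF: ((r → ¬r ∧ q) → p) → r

((r → ¬r ∧ q) → p) → r
≡ ¬((r → ¬r ∧ q) → p) ∨ r   — eliminate →
≡ ¬(¬(r → ¬r ∧ q) ∨ p) ∨ r   — eliminate →
≡ ¬(¬(¬r ∨ ¬r ∧ q) ∨ p) ∨ r   — eliminate →
≡ ¬¬(¬r ∨ ¬r ∧ q) ∧ ¬p ∨ r   — De Morgan
≡ (¬r ∨ ¬r ∧ q) ∧ ¬p ∨ r   — double negation
≡ ¬r ∧ ¬p ∨ ¬r ∧ q ∧ ¬p ∨ r   — distribute ∧ over ∨
≡ ¬r ∧ ¬p ∨ r   — simplify

¬r ∧ ¬p ∨ r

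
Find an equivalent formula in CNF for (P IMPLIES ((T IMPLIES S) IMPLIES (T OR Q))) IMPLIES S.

(P OR S) AND (NOT T OR S) AND (NOT Q OR S)

(P IMPLIES ((T IMPLIES S) IMPLIES (T OR Q))) IMPLIES S
≡ NOT (P IMPLIES ((T IMPLIES S) IMPLIES (T OR Q))) OR S   [eliminate IMPLIES]
≡ NOT (NOT P OR ((T IMPLIES S) IMPLIES (T OR Q))) OR S   [eliminate IMPLIES]
≡ NOT (NOT P OR NOT (T IMPLIES S) OR T OR Q) OR S   [eliminate IMPLIES]
≡ NOT (NOT P OR NOT (NOT T OR S) OR T OR Q) OR S   [eliminate IMPLIES]
≡ (NOT NOT P AND NOT NOT (NOT T OR S) AND NOT T AND NOT Q) OR S   [De Morgan]
≡ (P AND NOT NOT (NOT T OR S) AND NOT T AND NOT Q) OR S   [double negation]
≡ (P AND (NOT T OR S) AND NOT T AND NOT Q) OR S   [double negation]
≡ (P OR S) AND (NOT T OR S OR S) AND (NOT T OR S) AND (NOT Q OR S)   [distribute OR over AND]
≡ (P OR S) AND (NOT T OR S) AND (NOT Q OR S)   [simplify]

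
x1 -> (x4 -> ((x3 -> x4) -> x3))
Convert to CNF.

x1 -> (x4 -> ((x3 -> x4) -> x3))
≡ ~x1 | (x4 -> ((x3 -> x4) -> x3))   [eliminate ->]
≡ ~x1 | ~x4 | ((x3 -> x4) -> x3)   [eliminate ->]
≡ ~x1 | ~x4 | ~(x3 -> x4) | x3   [eliminate ->]
≡ ~x1 | ~x4 | ~(~x3 | x4) | x3   [eliminate ->]
≡ ~x1 | ~x4 | (~~x3 & ~x4) | x3   [De Morgan]
≡ ~x1 | ~x4 | (x3 & ~x4) | x3   [double negation]
≡ (~x1 | ~x4 | x3 | x3) & (~x1 | ~x4 | ~x4 | x3)   [distribute | over &]
≡ ~x1 | ~x4 | x3   [simplify]

~x1 | ~x4 | x3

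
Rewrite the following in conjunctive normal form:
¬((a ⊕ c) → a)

(a ∨ c) ∧ ¬a

¬((a ⊕ c) → a)
⇔ ¬(¬(a ⊕ c) ∨ a)   [eliminate →]
⇔ ¬(¬((a ∨ c) ∧ ¬(a ∧ c)) ∨ a)   [expand ⊕]
⇔ ¬¬((a ∨ c) ∧ ¬(a ∧ c)) ∧ ¬a   [De Morgan]
⇔ (a ∨ c) ∧ ¬(a ∧ c) ∧ ¬a   [double negation]
⇔ (a ∨ c) ∧ (¬a ∨ ¬c) ∧ ¬a   [De Morgan]
⇔ (a ∨ c) ∧ ¬a   [simplify]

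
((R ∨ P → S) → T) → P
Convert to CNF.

((R ∨ P → S) → T) → P
= ¬((R ∨ P → S) → T) ∨ P   [eliminate →]
= ¬(¬(R ∨ P → S) ∨ T) ∨ P   [eliminate →]
= ¬(¬(¬(R ∨ P) ∨ S) ∨ T) ∨ P   [eliminate →]
= ¬¬(¬(R ∨ P) ∨ S) ∧ ¬T ∨ P   [De Morgan]
= (¬(R ∨ P) ∨ S) ∧ ¬T ∨ P   [double negation]
= (¬R ∧ ¬P ∨ S) ∧ ¬T ∨ P   [De Morgan]
= (¬R ∨ S ∨ P) ∧ (¬P ∨ S ∨ P) ∧ (¬T ∨ P)   [distribute ∨ over ∧]
= (¬R ∨ S ∨ P) ∧ (¬T ∨ P)   [simplify]

(¬R ∨ S ∨ P) ∧ (¬T ∨ P)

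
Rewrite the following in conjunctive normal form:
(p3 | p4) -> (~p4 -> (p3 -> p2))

(p3 | p4) -> (~p4 -> (p3 -> p2))
≡ ~(p3 | p4) | (~p4 -> (p3 -> p2))   [eliminate ->]
≡ ~(p3 | p4) | ~~p4 | (p3 -> p2)   [eliminate ->]
≡ ~(p3 | p4) | ~~p4 | ~p3 | p2   [eliminate ->]
≡ (~p3 & ~p4) | ~~p4 | ~p3 | p2   [De Morgan]
≡ (~p3 & ~p4) | p4 | ~p3 | p2   [double negation]
≡ (~p3 | p4 | ~p3 | p2) & (~p4 | p4 | ~p3 | p2)   [distribute | over &]
≡ ~p3 | p4 | p2   [simplify]

~p3 | p4 | p2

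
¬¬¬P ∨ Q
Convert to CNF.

¬¬¬P ∨ Q
≡ ¬P ∨ Q   [double negation]

¬P ∨ Q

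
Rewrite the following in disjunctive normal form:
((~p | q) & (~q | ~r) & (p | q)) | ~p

((~p | q) & (~q | ~r) & (p | q)) | ~p
⇔ (~p & ~q & p) | (~p & ~q & q) | (~p & ~r & p) | (~p & ~r & q) | (q & ~q & p) | (q & ~q & q) | (q & ~r & p) | (q & ~r & q) | ~p   — distribute & over |
⇔ (q & ~r) | ~p   — simplify

(q & ~r) | ~p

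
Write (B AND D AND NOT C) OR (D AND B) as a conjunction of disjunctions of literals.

B AND D

(B AND D AND NOT C) OR (D AND B)
≡ (B OR D) AND (B OR B) AND (D OR D) AND (D OR B) AND (NOT C OR D) AND (NOT C OR B)   — distribute OR over AND
≡ B AND D   — simplify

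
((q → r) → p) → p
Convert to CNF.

((q → r) → p) → p
≡ ¬((q → r) → p) ∨ p   [eliminate →]
≡ ¬(¬(q → r) ∨ p) ∨ p   [eliminate →]
≡ ¬(¬(¬q ∨ r) ∨ p) ∨ p   [eliminate →]
≡ (¬¬(¬q ∨ r) ∧ ¬p) ∨ p   [De Morgan]
≡ ((¬q ∨ r) ∧ ¬p) ∨ p   [double negation]
≡ (¬q ∨ r ∨ p) ∧ (¬p ∨ p)   [distribute ∨ over ∧]
≡ ¬q ∨ r ∨ p   [simplify]

¬q ∨ r ∨ p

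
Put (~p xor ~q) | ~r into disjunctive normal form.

(~p xor ~q) | ~r
≡ (~p & ~~q) | (~~p & ~q) | ~r   [expand xor]
≡ (~p & q) | (~~p & ~q) | ~r   [double negation]
≡ (~p & q) | (p & ~q) | ~r   [double negation]

(~p & q) | (p & ~q) | ~r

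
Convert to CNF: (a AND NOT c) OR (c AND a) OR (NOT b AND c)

(a OR c) AND (a OR NOT b)

(a AND NOT c) OR (c AND a) OR (NOT b AND c)
⇔ (a OR c OR NOT b) AND (a OR c OR c) AND (a OR a OR NOT b) AND (a OR a OR c) AND (NOT c OR c OR NOT b) AND (NOT c OR c OR c) AND (NOT c OR a OR NOT b) AND (NOT c OR a OR c)   (distribute OR over AND)
⇔ (a OR c) AND (a OR NOT b)   (simplify)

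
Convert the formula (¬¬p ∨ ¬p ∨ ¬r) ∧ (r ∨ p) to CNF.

(¬¬p ∨ ¬p ∨ ¬r) ∧ (r ∨ p)
≡ (p ∨ ¬p ∨ ¬r) ∧ (r ∨ p)
≡ r ∨ p

r ∨ p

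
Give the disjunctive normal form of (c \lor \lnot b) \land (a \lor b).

(c \lor \lnot b) \land (a \lor b)
⇔ (c \land a) \lor (c \land b) \lor (\lnot b \land a) \lor (\lnot b \land b)   (distribute \land over \lor)
⇔ (c \land a) \lor (c \land b) \lor (\lnot b \land a)   (simplify)

(c \land a) \lor (c \land b) \lor (\lnot b \land a)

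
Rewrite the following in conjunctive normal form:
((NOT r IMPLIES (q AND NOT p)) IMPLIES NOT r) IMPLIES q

((NOT r IMPLIES (q AND NOT p)) IMPLIES NOT r) IMPLIES q
⇔ NOT ((NOT r IMPLIES (q AND NOT p)) IMPLIES NOT r) OR q   (eliminate IMPLIES)
⇔ NOT (NOT (NOT r IMPLIES (q AND NOT p)) OR NOT r) OR q   (eliminate IMPLIES)
⇔ NOT (NOT (NOT NOT r OR (q AND NOT p)) OR NOT r) OR q   (eliminate IMPLIES)
⇔ (NOT NOT (NOT NOT r OR (q AND NOT p)) AND NOT NOT r) OR q   (De Morgan)
⇔ ((NOT NOT r OR (q AND NOT p)) AND NOT NOT r) OR q   (double negation)
⇔ ((r OR (q AND NOT p)) AND NOT NOT r) OR q   (double negation)
⇔ ((r OR (q AND NOT p)) AND r) OR q   (double negation)
⇔ (r OR q OR q) AND (r OR NOT p OR q) AND (r OR q)   (distribute OR over AND)
⇔ r OR q   (simplify)

r OR q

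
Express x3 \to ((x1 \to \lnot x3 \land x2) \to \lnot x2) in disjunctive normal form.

x3 \to ((x1 \to \lnot x3 \land x2) \to \lnot x2)
⇔ \lnot x3 \lor ((x1 \to \lnot x3 \land x2) \to \lnot x2)   [eliminate \to]
⇔ \lnot x3 \lor \lnot (x1 \to \lnot x3 \land x2) \lor \lnot x2   [eliminate \to]
⇔ \lnot x3 \lor \lnot (\lnot x1 \lor \lnot x3 \land x2) \lor \lnot x2   [eliminate \to]
⇔ \lnot x3 \lor \lnot \lnot x1 \land \lnot (\lnot x3 \land x2) \lor \lnot x2   [De Morgan]
⇔ \lnot x3 \lor x1 \land \lnot (\lnot x3 \land x2) \lor \lnot x2   [double negation]
⇔ \lnot x3 \lor x1 \land (\lnot \lnot x3 \lor \lnot x2) \lor \lnot x2   [De Morgan]
⇔ \lnot x3 \lor x1 \land (x3 \lor \lnot x2) \lor \lnot x2   [double negation]
⇔ \lnot x3 \lor x1 \land x3 \lor x1 \land \lnot x2 \lor \lnot x2   [distribute \land over \lor]
⇔ \lnot x3 \lor x1 \land x3 \lor \lnot x2   [simplify]

\lnot x3 \lor x1 \land x3 \lor \lnot x2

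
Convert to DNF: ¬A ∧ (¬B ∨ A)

¬A ∧ (¬B ∨ A)
≡ (¬A ∧ ¬B) ∨ (¬A ∧ A)   (distribute ∧ over ∨)
≡ ¬A ∧ ¬B   (simplify)

¬A ∧ ¬B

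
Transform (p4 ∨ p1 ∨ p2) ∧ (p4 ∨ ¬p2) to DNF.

(p4 ∨ p1 ∨ p2) ∧ (p4 ∨ ¬p2)
≡ (p4 ∧ p4) ∨ (p4 ∧ ¬p2) ∨ (p1 ∧ p4) ∨ (p1 ∧ ¬p2) ∨ (p2 ∧ p4) ∨ (p2 ∧ ¬p2)   — distribute ∧ over ∨
≡ p4 ∨ (p1 ∧ ¬p2)   — simplify

p4 ∨ (p1 ∧ ¬p2)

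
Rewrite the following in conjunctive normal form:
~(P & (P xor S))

~(P & (P xor S))
≡ ~(P & (P | S) & ~(P & S))   (expand xor)
≡ ~P | ~(P | S) | ~~(P & S)   (De Morgan)
≡ ~P | (~P & ~S) | ~~(P & S)   (De Morgan)
≡ ~P | (~P & ~S) | (P & S)   (double negation)
≡ (~P | ~P | P) & (~P | ~P | S) & (~P | ~S | P) & (~P | ~S | S)   (distribute | over &)
≡ ~P | S   (simplify)

~P | S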